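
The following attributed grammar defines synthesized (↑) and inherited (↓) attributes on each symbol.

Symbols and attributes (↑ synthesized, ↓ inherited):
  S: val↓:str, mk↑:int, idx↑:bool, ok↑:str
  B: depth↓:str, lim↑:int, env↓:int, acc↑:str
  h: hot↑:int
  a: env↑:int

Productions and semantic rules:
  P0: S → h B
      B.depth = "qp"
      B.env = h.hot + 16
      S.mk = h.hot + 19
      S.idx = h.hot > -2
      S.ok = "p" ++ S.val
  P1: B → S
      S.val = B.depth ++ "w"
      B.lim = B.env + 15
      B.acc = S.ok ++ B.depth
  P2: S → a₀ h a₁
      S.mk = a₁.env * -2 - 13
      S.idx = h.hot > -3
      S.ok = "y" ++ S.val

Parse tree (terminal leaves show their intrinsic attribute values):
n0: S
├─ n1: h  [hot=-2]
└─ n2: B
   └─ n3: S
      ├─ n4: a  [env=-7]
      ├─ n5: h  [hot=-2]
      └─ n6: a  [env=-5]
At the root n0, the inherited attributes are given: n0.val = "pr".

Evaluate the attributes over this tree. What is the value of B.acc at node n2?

"yqpwqp"

1. n0.val = "pr"  [given at root]
2. n1.hot = -2  [terminal]
3. n2.depth = "qp"  ["qp"]
4. n2.env = 14  [h.hot + 16]
5. n3.val = "qpw"  [B.depth ++ "w"]
6. n4.env = -7  [terminal]
7. n5.hot = -2  [terminal]
8. n6.env = -5  [terminal]
9. n3.mk = -3  [a₁.env * -2 - 13]
10. n3.idx = true  [h.hot > -3]
11. n3.ok = "yqpw"  ["y" ++ S.val]
12. n2.lim = 29  [B.env + 15]
13. n2.acc = "yqpwqp"  [S.ok ++ B.depth]
14. n0.mk = 17  [h.hot + 19]
15. n0.idx = false  [h.hot > -2]
16. n0.ok = "ppr"  ["p" ++ S.val]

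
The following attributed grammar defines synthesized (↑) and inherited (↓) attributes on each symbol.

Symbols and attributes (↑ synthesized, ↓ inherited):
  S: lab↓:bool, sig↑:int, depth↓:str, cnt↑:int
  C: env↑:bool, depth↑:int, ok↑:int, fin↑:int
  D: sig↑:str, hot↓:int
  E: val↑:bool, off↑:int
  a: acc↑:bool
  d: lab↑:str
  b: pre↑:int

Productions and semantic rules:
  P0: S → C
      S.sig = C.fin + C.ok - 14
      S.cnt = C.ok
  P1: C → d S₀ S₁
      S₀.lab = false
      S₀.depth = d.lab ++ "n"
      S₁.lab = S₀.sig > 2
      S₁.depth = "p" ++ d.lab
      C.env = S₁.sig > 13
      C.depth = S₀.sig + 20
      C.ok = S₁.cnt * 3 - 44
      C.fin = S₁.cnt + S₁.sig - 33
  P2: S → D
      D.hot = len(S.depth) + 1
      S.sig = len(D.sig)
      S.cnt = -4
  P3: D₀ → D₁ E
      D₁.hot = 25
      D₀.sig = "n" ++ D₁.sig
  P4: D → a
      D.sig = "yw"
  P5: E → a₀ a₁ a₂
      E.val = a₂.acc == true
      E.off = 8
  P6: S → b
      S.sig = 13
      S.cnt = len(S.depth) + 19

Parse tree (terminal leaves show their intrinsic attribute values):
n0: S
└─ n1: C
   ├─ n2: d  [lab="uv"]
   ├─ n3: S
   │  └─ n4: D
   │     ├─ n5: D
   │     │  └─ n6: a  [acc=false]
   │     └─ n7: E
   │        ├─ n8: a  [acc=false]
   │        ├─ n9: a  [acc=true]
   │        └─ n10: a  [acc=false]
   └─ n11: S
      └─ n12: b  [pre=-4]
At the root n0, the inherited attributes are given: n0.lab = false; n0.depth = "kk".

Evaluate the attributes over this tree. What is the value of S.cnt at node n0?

22

1. n0.lab = false  [given at root]
2. n0.depth = "kk"  [given at root]
3. n2.lab = "uv"  [terminal]
4. n3.lab = false  [false]
5. n3.depth = "uvn"  [d.lab ++ "n"]
6. n4.hot = 4  [len(S.depth) + 1]
7. n5.hot = 25  [25]
8. n6.acc = false  [terminal]
9. n5.sig = "yw"  ["yw"]
10. n8.acc = false  [terminal]
11. n9.acc = true  [terminal]
12. n10.acc = false  [terminal]
13. n7.val = false  [a₂.acc == true]
14. n7.off = 8  [8]
15. n4.sig = "nyw"  ["n" ++ D₁.sig]
16. n3.sig = 3  [len(D.sig)]
17. n3.cnt = -4  [-4]
18. n11.lab = true  [S₀.sig > 2]
19. n11.depth = "puv"  ["p" ++ d.lab]
20. n12.pre = -4  [terminal]
21. n11.sig = 13  [13]
22. n11.cnt = 22  [len(S.depth) + 19]
23. n1.env = false  [S₁.sig > 13]
24. n1.depth = 23  [S₀.sig + 20]
25. n1.ok = 22  [S₁.cnt * 3 - 44]
26. n1.fin = 2  [S₁.cnt + S₁.sig - 33]
27. n0.sig = 10  [C.fin + C.ok - 14]
28. n0.cnt = 22  [C.ok]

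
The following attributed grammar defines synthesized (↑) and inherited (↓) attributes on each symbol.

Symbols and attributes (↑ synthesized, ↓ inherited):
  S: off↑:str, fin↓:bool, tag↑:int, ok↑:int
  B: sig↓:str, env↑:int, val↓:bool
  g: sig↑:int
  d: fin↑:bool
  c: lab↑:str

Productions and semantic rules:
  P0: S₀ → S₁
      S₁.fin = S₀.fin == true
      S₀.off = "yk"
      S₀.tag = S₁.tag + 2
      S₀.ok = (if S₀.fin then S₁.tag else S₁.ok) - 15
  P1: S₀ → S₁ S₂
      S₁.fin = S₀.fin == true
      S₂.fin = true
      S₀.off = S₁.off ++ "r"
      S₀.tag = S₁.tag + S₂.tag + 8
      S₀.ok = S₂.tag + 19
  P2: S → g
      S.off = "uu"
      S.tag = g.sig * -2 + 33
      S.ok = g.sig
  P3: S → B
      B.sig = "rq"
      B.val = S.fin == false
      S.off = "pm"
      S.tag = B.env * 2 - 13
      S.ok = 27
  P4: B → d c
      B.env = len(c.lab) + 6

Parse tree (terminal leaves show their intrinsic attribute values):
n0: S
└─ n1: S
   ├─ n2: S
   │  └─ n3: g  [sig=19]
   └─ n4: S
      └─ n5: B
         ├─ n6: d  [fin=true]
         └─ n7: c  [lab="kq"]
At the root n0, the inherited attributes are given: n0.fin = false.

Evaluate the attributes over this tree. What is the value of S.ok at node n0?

1. n0.fin = false  [given at root]
2. n1.fin = false  [S₀.fin == true]
3. n2.fin = false  [S₀.fin == true]
4. n3.sig = 19  [terminal]
5. n2.off = "uu"  ["uu"]
6. n2.tag = -5  [g.sig * -2 + 33]
7. n2.ok = 19  [g.sig]
8. n4.fin = true  [true]
9. n5.sig = "rq"  ["rq"]
10. n5.val = false  [S.fin == false]
11. n6.fin = true  [terminal]
12. n7.lab = "kq"  [terminal]
13. n5.env = 8  [len(c.lab) + 6]
14. n4.off = "pm"  ["pm"]
15. n4.tag = 3  [B.env * 2 - 13]
16. n4.ok = 27  [27]
17. n1.off = "uur"  [S₁.off ++ "r"]
18. n1.tag = 6  [S₁.tag + S₂.tag + 8]
19. n1.ok = 22  [S₂.tag + 19]
20. n0.off = "yk"  ["yk"]
21. n0.tag = 8  [S₁.tag + 2]
22. n0.ok = 7  [(if S₀.fin then S₁.tag else S₁.ok) - 15]

7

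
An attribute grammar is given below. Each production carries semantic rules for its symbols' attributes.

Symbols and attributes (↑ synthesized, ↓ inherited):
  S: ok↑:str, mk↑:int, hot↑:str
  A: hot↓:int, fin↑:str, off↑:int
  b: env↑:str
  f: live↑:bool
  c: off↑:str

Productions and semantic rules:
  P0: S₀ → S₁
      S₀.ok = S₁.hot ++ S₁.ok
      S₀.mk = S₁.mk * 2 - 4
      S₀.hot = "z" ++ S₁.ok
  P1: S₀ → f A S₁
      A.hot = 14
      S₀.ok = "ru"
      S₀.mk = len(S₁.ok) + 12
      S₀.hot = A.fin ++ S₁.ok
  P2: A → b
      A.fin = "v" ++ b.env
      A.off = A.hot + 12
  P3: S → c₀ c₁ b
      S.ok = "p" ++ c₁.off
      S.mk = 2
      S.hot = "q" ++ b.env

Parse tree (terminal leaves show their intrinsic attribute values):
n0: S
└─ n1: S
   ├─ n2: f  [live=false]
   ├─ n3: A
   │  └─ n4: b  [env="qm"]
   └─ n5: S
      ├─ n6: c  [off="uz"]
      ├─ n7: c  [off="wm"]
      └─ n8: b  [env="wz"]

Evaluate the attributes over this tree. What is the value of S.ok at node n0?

1. n2.live = false  [terminal]
2. n3.hot = 14  [14]
3. n4.env = "qm"  [terminal]
4. n3.fin = "vqm"  ["v" ++ b.env]
5. n3.off = 26  [A.hot + 12]
6. n6.off = "uz"  [terminal]
7. n7.off = "wm"  [terminal]
8. n8.env = "wz"  [terminal]
9. n5.ok = "pwm"  ["p" ++ c₁.off]
10. n5.mk = 2  [2]
11. n5.hot = "qwz"  ["q" ++ b.env]
12. n1.ok = "ru"  ["ru"]
13. n1.mk = 15  [len(S₁.ok) + 12]
14. n1.hot = "vqmpwm"  [A.fin ++ S₁.ok]
15. n0.ok = "vqmpwmru"  [S₁.hot ++ S₁.ok]
16. n0.mk = 26  [S₁.mk * 2 - 4]
17. n0.hot = "zru"  ["z" ++ S₁.ok]

"vqmpwmru"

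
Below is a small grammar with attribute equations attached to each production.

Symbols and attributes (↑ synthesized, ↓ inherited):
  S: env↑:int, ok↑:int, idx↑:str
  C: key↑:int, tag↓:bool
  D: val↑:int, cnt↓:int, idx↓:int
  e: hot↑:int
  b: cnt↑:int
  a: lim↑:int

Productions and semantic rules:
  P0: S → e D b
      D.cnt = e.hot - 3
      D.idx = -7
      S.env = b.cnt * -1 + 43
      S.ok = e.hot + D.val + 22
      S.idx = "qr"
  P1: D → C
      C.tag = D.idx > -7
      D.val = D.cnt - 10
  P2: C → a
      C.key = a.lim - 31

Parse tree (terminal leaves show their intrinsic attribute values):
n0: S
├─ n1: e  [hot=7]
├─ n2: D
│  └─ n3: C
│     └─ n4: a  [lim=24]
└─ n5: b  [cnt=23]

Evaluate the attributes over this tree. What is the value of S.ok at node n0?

1. n1.hot = 7  [terminal]
2. n2.cnt = 4  [e.hot - 3]
3. n2.idx = -7  [-7]
4. n3.tag = false  [D.idx > -7]
5. n4.lim = 24  [terminal]
6. n3.key = -7  [a.lim - 31]
7. n2.val = -6  [D.cnt - 10]
8. n5.cnt = 23  [terminal]
9. n0.env = 20  [b.cnt * -1 + 43]
10. n0.ok = 23  [e.hot + D.val + 22]
11. n0.idx = "qr"  ["qr"]

23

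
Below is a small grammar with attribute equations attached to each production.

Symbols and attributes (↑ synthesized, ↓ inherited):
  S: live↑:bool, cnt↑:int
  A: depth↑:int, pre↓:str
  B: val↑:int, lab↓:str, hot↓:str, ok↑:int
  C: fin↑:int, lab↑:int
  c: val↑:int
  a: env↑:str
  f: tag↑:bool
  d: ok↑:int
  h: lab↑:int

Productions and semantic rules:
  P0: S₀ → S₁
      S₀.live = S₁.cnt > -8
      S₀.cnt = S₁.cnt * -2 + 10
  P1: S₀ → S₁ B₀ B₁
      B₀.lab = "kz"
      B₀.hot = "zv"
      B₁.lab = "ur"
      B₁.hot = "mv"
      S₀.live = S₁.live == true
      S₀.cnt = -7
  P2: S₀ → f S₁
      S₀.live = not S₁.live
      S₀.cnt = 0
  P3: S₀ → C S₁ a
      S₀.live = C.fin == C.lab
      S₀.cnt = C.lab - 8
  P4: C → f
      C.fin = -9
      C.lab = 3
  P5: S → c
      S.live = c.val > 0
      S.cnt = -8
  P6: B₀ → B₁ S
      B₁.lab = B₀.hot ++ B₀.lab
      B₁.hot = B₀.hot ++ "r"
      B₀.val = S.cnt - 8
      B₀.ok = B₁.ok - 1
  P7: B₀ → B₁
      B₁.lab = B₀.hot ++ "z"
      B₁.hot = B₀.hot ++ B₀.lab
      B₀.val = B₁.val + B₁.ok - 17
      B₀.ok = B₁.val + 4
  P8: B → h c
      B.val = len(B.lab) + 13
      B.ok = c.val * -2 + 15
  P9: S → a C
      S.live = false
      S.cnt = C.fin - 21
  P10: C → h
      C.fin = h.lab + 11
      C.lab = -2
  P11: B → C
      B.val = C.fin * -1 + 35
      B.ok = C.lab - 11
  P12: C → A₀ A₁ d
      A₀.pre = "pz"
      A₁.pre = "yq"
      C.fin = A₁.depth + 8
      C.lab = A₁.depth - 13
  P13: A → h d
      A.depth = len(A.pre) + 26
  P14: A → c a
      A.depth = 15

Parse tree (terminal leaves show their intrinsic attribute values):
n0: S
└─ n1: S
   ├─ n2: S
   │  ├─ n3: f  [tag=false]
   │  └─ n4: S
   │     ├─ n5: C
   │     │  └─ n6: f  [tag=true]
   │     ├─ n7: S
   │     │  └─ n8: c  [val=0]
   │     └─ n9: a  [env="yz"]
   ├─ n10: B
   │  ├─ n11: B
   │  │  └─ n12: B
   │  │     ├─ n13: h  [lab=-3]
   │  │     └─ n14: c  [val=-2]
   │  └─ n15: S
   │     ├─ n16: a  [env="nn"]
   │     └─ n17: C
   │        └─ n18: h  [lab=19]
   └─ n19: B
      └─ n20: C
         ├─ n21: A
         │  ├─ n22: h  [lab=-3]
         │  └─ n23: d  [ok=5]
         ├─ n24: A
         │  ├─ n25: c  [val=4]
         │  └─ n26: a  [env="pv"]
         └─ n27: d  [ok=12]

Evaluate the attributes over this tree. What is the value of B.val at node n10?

1. n3.tag = false  [terminal]
2. n6.tag = true  [terminal]
3. n5.fin = -9  [-9]
4. n5.lab = 3  [3]
5. n8.val = 0  [terminal]
6. n7.live = false  [c.val > 0]
7. n7.cnt = -8  [-8]
8. n9.env = "yz"  [terminal]
9. n4.live = false  [C.fin == C.lab]
10. n4.cnt = -5  [C.lab - 8]
11. n2.live = true  [not S₁.live]
12. n2.cnt = 0  [0]
13. n10.lab = "kz"  ["kz"]
14. n10.hot = "zv"  ["zv"]
15. n11.lab = "zvkz"  [B₀.hot ++ B₀.lab]
16. n11.hot = "zvr"  [B₀.hot ++ "r"]
17. n12.lab = "zvrz"  [B₀.hot ++ "z"]
18. n12.hot = "zvrzvkz"  [B₀.hot ++ B₀.lab]
19. n13.lab = -3  [terminal]
20. n14.val = -2  [terminal]
21. n12.val = 17  [len(B.lab) + 13]
22. n12.ok = 19  [c.val * -2 + 15]
23. n11.val = 19  [B₁.val + B₁.ok - 17]
24. n11.ok = 21  [B₁.val + 4]
25. n16.env = "nn"  [terminal]
26. n18.lab = 19  [terminal]
27. n17.fin = 30  [h.lab + 11]
28. n17.lab = -2  [-2]
29. n15.live = false  [false]
30. n15.cnt = 9  [C.fin - 21]
31. n10.val = 1  [S.cnt - 8]
32. n10.ok = 20  [B₁.ok - 1]
33. n19.lab = "ur"  ["ur"]
34. n19.hot = "mv"  ["mv"]
35. n21.pre = "pz"  ["pz"]
36. n22.lab = -3  [terminal]
37. n23.ok = 5  [terminal]
38. n21.depth = 28  [len(A.pre) + 26]
39. n24.pre = "yq"  ["yq"]
40. n25.val = 4  [terminal]
41. n26.env = "pv"  [terminal]
42. n24.depth = 15  [15]
43. n27.ok = 12  [terminal]
44. n20.fin = 23  [A₁.depth + 8]
45. n20.lab = 2  [A₁.depth - 13]
46. n19.val = 12  [C.fin * -1 + 35]
47. n19.ok = -9  [C.lab - 11]
48. n1.live = true  [S₁.live == true]
49. n1.cnt = -7  [-7]
50. n0.live = true  [S₁.cnt > -8]
51. n0.cnt = 24  [S₁.cnt * -2 + 10]

1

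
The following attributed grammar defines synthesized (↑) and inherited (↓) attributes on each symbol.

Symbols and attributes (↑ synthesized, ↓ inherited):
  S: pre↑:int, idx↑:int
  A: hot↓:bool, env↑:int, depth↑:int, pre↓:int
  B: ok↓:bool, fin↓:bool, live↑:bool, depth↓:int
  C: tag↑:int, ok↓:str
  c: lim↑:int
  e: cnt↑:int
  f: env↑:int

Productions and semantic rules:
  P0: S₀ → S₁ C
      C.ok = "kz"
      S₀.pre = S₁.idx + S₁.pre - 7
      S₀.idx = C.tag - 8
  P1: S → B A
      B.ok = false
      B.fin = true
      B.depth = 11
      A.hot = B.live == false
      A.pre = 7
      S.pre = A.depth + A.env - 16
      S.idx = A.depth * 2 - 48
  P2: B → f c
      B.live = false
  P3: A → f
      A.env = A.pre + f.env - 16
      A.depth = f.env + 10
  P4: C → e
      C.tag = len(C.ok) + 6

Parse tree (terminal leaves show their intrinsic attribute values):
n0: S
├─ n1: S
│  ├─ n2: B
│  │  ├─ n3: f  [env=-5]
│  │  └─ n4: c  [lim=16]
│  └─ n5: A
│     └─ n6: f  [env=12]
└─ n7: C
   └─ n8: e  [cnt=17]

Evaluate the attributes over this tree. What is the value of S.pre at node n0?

1. n2.ok = false  [false]
2. n2.fin = true  [true]
3. n2.depth = 11  [11]
4. n3.env = -5  [terminal]
5. n4.lim = 16  [terminal]
6. n2.live = false  [false]
7. n5.hot = true  [B.live == false]
8. n5.pre = 7  [7]
9. n6.env = 12  [terminal]
10. n5.env = 3  [A.pre + f.env - 16]
11. n5.depth = 22  [f.env + 10]
12. n1.pre = 9  [A.depth + A.env - 16]
13. n1.idx = -4  [A.depth * 2 - 48]
14. n7.ok = "kz"  ["kz"]
15. n8.cnt = 17  [terminal]
16. n7.tag = 8  [len(C.ok) + 6]
17. n0.pre = -2  [S₁.idx + S₁.pre - 7]
18. n0.idx = 0  [C.tag - 8]

-2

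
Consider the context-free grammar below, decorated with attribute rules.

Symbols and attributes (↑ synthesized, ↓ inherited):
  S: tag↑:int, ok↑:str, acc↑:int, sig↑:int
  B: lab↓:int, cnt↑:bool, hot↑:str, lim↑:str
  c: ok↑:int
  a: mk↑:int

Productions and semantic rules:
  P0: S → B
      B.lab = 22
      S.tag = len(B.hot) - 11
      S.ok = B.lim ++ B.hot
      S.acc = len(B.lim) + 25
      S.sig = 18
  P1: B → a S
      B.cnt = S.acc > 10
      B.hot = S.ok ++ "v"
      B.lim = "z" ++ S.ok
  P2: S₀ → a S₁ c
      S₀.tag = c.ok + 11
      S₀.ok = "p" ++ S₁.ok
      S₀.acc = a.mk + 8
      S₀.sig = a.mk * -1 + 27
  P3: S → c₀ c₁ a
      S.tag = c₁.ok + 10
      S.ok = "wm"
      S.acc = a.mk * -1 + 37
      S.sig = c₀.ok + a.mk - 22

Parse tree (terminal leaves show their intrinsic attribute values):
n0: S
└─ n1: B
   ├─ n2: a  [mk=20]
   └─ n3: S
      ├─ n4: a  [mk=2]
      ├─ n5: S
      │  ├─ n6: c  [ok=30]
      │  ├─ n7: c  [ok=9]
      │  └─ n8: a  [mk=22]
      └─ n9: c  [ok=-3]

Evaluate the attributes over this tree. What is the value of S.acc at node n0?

1. n1.lab = 22  [22]
2. n2.mk = 20  [terminal]
3. n4.mk = 2  [terminal]
4. n6.ok = 30  [terminal]
5. n7.ok = 9  [terminal]
6. n8.mk = 22  [terminal]
7. n5.tag = 19  [c₁.ok + 10]
8. n5.ok = "wm"  ["wm"]
9. n5.acc = 15  [a.mk * -1 + 37]
10. n5.sig = 30  [c₀.ok + a.mk - 22]
11. n9.ok = -3  [terminal]
12. n3.tag = 8  [c.ok + 11]
13. n3.ok = "pwm"  ["p" ++ S₁.ok]
14. n3.acc = 10  [a.mk + 8]
15. n3.sig = 25  [a.mk * -1 + 27]
16. n1.cnt = false  [S.acc > 10]
17. n1.hot = "pwmv"  [S.ok ++ "v"]
18. n1.lim = "zpwm"  ["z" ++ S.ok]
19. n0.tag = -7  [len(B.hot) - 11]
20. n0.ok = "zpwmpwmv"  [B.lim ++ B.hot]
21. n0.acc = 29  [len(B.lim) + 25]
22. n0.sig = 18  [18]

29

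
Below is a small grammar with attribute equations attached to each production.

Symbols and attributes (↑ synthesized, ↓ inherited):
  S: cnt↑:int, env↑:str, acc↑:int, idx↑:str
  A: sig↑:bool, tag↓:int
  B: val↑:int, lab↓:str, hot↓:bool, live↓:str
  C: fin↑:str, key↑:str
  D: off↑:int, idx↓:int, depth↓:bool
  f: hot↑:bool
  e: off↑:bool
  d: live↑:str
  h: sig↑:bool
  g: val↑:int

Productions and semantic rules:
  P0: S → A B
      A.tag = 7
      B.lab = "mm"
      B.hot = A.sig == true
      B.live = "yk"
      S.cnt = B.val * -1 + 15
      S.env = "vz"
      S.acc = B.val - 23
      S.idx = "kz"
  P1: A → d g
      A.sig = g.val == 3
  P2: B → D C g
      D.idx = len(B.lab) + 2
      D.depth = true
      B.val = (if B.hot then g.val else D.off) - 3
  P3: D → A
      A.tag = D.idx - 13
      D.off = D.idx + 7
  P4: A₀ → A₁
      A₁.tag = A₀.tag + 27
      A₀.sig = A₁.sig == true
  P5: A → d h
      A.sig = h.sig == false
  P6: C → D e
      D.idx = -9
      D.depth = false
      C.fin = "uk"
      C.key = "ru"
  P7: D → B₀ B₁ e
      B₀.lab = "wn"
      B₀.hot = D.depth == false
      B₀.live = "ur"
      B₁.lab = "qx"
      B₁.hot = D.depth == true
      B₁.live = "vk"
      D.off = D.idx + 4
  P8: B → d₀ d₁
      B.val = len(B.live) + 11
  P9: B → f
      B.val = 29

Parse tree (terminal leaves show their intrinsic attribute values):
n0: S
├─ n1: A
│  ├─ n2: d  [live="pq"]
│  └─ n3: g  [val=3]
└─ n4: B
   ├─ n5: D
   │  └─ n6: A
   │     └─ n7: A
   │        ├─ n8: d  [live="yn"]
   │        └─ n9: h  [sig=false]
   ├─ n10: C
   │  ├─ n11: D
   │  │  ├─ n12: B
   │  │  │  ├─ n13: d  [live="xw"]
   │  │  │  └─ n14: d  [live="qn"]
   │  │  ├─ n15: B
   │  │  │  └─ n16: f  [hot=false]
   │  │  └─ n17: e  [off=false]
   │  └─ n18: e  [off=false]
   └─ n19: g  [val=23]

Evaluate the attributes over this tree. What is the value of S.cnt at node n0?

-5

1. n1.tag = 7  [7]
2. n2.live = "pq"  [terminal]
3. n3.val = 3  [terminal]
4. n1.sig = true  [g.val == 3]
5. n4.lab = "mm"  ["mm"]
6. n4.hot = true  [A.sig == true]
7. n4.live = "yk"  ["yk"]
8. n5.idx = 4  [len(B.lab) + 2]
9. n5.depth = true  [true]
10. n6.tag = -9  [D.idx - 13]
11. n7.tag = 18  [A₀.tag + 27]
12. n8.live = "yn"  [terminal]
13. n9.sig = false  [terminal]
14. n7.sig = true  [h.sig == false]
15. n6.sig = true  [A₁.sig == true]
16. n5.off = 11  [D.idx + 7]
17. n11.idx = -9  [-9]
18. n11.depth = false  [false]
19. n12.lab = "wn"  ["wn"]
20. n12.hot = true  [D.depth == false]
21. n12.live = "ur"  ["ur"]
22. n13.live = "xw"  [terminal]
23. n14.live = "qn"  [terminal]
24. n12.val = 13  [len(B.live) + 11]
25. n15.lab = "qx"  ["qx"]
26. n15.hot = false  [D.depth == true]
27. n15.live = "vk"  ["vk"]
28. n16.hot = false  [terminal]
29. n15.val = 29  [29]
30. n17.off = false  [terminal]
31. n11.off = -5  [D.idx + 4]
32. n18.off = false  [terminal]
33. n10.fin = "uk"  ["uk"]
34. n10.key = "ru"  ["ru"]
35. n19.val = 23  [terminal]
36. n4.val = 20  [(if B.hot then g.val else D.off) - 3]
37. n0.cnt = -5  [B.val * -1 + 15]
38. n0.env = "vz"  ["vz"]
39. n0.acc = -3  [B.val - 23]
40. n0.idx = "kz"  ["kz"]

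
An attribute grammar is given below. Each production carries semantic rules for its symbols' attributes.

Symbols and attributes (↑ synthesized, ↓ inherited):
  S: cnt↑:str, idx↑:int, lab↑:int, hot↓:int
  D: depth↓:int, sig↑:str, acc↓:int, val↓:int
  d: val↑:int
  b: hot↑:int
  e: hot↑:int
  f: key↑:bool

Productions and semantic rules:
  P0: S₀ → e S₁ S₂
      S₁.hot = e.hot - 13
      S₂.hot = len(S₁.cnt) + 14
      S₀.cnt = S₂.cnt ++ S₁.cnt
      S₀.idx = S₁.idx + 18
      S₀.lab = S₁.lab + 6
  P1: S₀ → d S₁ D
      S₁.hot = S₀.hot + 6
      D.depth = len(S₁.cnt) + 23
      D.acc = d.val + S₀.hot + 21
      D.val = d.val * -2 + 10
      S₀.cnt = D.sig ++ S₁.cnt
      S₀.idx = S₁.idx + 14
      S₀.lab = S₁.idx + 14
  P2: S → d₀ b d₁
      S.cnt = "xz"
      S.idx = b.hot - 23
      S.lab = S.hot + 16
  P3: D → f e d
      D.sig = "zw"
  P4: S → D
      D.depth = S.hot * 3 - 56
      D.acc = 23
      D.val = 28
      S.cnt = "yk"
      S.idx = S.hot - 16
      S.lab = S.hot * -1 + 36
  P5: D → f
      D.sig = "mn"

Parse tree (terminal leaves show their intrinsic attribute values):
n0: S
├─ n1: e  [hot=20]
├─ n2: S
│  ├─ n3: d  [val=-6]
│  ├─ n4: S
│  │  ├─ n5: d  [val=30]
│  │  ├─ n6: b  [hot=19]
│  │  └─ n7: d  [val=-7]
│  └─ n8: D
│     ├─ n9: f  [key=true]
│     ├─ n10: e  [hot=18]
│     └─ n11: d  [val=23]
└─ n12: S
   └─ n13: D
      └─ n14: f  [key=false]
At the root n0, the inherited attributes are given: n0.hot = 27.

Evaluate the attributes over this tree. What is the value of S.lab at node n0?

16

1. n0.hot = 27  [given at root]
2. n1.hot = 20  [terminal]
3. n2.hot = 7  [e.hot - 13]
4. n3.val = -6  [terminal]
5. n4.hot = 13  [S₀.hot + 6]
6. n5.val = 30  [terminal]
7. n6.hot = 19  [terminal]
8. n7.val = -7  [terminal]
9. n4.cnt = "xz"  ["xz"]
10. n4.idx = -4  [b.hot - 23]
11. n4.lab = 29  [S.hot + 16]
12. n8.depth = 25  [len(S₁.cnt) + 23]
13. n8.acc = 22  [d.val + S₀.hot + 21]
14. n8.val = 22  [d.val * -2 + 10]
15. n9.key = true  [terminal]
16. n10.hot = 18  [terminal]
17. n11.val = 23  [terminal]
18. n8.sig = "zw"  ["zw"]
19. n2.cnt = "zwxz"  [D.sig ++ S₁.cnt]
20. n2.idx = 10  [S₁.idx + 14]
21. n2.lab = 10  [S₁.idx + 14]
22. n12.hot = 18  [len(S₁.cnt) + 14]
23. n13.depth = -2  [S.hot * 3 - 56]
24. n13.acc = 23  [23]
25. n13.val = 28  [28]
26. n14.key = false  [terminal]
27. n13.sig = "mn"  ["mn"]
28. n12.cnt = "yk"  ["yk"]
29. n12.idx = 2  [S.hot - 16]
30. n12.lab = 18  [S.hot * -1 + 36]
31. n0.cnt = "ykzwxz"  [S₂.cnt ++ S₁.cnt]
32. n0.idx = 28  [S₁.idx + 18]
33. n0.lab = 16  [S₁.lab + 6]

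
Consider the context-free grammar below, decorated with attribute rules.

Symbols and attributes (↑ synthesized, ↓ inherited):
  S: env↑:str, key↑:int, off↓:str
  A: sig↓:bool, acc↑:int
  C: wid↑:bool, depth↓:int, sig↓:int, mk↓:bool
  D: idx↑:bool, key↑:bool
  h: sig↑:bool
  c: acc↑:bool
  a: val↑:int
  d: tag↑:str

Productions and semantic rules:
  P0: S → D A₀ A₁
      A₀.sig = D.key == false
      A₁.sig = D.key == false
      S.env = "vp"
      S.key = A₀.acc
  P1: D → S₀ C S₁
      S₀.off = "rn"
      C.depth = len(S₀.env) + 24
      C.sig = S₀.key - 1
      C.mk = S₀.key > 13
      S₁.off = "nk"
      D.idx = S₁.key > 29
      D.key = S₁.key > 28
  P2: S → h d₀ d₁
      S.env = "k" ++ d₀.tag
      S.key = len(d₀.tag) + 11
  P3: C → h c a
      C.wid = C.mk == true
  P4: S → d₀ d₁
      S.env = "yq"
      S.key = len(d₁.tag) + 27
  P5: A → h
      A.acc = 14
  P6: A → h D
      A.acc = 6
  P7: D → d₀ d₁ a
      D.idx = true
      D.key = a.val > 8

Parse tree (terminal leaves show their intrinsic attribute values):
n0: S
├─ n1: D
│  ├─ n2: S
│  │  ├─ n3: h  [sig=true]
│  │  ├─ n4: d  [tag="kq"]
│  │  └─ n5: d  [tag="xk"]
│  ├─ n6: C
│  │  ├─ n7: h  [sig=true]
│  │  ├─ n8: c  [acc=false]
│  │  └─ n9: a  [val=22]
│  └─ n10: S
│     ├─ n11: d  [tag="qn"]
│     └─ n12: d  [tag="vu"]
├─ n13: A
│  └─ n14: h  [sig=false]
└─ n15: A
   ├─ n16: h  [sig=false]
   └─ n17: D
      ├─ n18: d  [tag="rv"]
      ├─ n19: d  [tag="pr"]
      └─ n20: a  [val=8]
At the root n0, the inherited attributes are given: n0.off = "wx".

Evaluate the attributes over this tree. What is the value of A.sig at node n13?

false

1. n0.off = "wx"  [given at root]
2. n2.off = "rn"  ["rn"]
3. n3.sig = true  [terminal]
4. n4.tag = "kq"  [terminal]
5. n5.tag = "xk"  [terminal]
6. n2.env = "kkq"  ["k" ++ d₀.tag]
7. n2.key = 13  [len(d₀.tag) + 11]
8. n6.depth = 27  [len(S₀.env) + 24]
9. n6.sig = 12  [S₀.key - 1]
10. n6.mk = false  [S₀.key > 13]
11. n7.sig = true  [terminal]
12. n8.acc = false  [terminal]
13. n9.val = 22  [terminal]
14. n6.wid = false  [C.mk == true]
15. n10.off = "nk"  ["nk"]
16. n11.tag = "qn"  [terminal]
17. n12.tag = "vu"  [terminal]
18. n10.env = "yq"  ["yq"]
19. n10.key = 29  [len(d₁.tag) + 27]
20. n1.idx = false  [S₁.key > 29]
21. n1.key = true  [S₁.key > 28]
22. n13.sig = false  [D.key == false]
23. n14.sig = false  [terminal]
24. n13.acc = 14  [14]
25. n15.sig = false  [D.key == false]
26. n16.sig = false  [terminal]
27. n18.tag = "rv"  [terminal]
28. n19.tag = "pr"  [terminal]
29. n20.val = 8  [terminal]
30. n17.idx = true  [true]
31. n17.key = false  [a.val > 8]
32. n15.acc = 6  [6]
33. n0.env = "vp"  ["vp"]
34. n0.key = 14  [A₀.acc]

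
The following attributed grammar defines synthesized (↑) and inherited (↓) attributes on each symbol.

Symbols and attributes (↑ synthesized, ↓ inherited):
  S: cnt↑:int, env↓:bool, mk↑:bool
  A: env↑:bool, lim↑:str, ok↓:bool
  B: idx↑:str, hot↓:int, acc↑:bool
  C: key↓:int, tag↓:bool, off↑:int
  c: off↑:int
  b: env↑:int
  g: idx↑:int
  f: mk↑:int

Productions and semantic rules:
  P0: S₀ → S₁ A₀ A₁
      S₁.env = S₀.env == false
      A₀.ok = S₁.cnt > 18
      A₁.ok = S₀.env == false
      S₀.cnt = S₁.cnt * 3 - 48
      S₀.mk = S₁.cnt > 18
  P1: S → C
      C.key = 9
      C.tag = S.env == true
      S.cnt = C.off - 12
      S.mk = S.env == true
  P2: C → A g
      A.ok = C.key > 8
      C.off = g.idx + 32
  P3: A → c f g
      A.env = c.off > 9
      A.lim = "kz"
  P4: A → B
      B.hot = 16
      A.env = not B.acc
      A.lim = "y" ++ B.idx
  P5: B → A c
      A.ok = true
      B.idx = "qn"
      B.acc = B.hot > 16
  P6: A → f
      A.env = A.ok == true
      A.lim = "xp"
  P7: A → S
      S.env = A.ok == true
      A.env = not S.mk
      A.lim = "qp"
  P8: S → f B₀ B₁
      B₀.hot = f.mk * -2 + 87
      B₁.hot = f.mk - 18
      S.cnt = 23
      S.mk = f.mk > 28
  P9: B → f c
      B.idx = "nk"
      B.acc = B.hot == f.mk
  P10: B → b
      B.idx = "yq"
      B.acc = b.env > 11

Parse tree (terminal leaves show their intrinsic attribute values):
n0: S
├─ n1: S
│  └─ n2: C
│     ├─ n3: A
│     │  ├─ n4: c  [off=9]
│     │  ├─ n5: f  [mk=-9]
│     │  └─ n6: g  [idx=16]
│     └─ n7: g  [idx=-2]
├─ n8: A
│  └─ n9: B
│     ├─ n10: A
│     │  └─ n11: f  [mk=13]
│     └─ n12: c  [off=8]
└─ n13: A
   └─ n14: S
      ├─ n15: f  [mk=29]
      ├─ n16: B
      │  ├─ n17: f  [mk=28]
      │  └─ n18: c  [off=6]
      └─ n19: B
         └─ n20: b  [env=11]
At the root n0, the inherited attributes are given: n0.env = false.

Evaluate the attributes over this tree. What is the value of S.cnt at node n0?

1. n0.env = false  [given at root]
2. n1.env = true  [S₀.env == false]
3. n2.key = 9  [9]
4. n2.tag = true  [S.env == true]
5. n3.ok = true  [C.key > 8]
6. n4.off = 9  [terminal]
7. n5.mk = -9  [terminal]
8. n6.idx = 16  [terminal]
9. n3.env = false  [c.off > 9]
10. n3.lim = "kz"  ["kz"]
11. n7.idx = -2  [terminal]
12. n2.off = 30  [g.idx + 32]
13. n1.cnt = 18  [C.off - 12]
14. n1.mk = true  [S.env == true]
15. n8.ok = false  [S₁.cnt > 18]
16. n9.hot = 16  [16]
17. n10.ok = true  [true]
18. n11.mk = 13  [terminal]
19. n10.env = true  [A.ok == true]
20. n10.lim = "xp"  ["xp"]
21. n12.off = 8  [terminal]
22. n9.idx = "qn"  ["qn"]
23. n9.acc = false  [B.hot > 16]
24. n8.env = true  [not B.acc]
25. n8.lim = "yqn"  ["y" ++ B.idx]
26. n13.ok = true  [S₀.env == false]
27. n14.env = true  [A.ok == true]
28. n15.mk = 29  [terminal]
29. n16.hot = 29  [f.mk * -2 + 87]
30. n17.mk = 28  [terminal]
31. n18.off = 6  [terminal]
32. n16.idx = "nk"  ["nk"]
33. n16.acc = false  [B.hot == f.mk]
34. n19.hot = 11  [f.mk - 18]
35. n20.env = 11  [terminal]
36. n19.idx = "yq"  ["yq"]
37. n19.acc = false  [b.env > 11]
38. n14.cnt = 23  [23]
39. n14.mk = true  [f.mk > 28]
40. n13.env = false  [not S.mk]
41. n13.lim = "qp"  ["qp"]
42. n0.cnt = 6  [S₁.cnt * 3 - 48]
43. n0.mk = false  [S₁.cnt > 18]

6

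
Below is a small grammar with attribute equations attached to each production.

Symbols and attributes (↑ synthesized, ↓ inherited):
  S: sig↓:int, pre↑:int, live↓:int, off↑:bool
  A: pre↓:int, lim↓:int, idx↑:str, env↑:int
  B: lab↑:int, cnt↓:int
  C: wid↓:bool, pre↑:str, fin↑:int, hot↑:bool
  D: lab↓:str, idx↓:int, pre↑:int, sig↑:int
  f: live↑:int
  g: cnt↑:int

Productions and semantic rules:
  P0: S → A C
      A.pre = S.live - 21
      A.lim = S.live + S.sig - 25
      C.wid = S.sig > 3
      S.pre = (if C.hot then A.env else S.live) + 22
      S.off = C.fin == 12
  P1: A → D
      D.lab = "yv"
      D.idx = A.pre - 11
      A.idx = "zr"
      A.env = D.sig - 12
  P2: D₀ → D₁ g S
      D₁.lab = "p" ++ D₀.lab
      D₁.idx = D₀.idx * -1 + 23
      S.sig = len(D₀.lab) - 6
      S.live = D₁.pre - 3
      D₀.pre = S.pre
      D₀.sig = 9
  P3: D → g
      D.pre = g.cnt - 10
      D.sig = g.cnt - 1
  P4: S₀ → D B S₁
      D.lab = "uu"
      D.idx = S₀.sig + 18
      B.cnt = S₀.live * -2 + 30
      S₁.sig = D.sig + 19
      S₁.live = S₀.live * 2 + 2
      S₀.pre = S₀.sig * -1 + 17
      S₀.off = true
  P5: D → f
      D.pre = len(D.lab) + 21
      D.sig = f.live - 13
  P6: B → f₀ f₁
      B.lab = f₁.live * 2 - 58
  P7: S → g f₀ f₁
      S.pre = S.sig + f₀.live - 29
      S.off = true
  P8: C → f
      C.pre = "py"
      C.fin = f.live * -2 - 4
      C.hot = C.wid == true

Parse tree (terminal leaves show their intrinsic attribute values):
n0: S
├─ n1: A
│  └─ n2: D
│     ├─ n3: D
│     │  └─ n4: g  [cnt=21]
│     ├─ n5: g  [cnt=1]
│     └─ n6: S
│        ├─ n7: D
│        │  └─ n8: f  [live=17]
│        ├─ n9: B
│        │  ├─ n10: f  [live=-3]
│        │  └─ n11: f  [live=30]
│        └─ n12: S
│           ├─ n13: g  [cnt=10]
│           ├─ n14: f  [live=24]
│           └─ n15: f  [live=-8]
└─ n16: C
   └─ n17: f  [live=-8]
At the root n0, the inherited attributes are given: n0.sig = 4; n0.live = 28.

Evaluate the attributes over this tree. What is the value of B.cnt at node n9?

1. n0.sig = 4  [given at root]
2. n0.live = 28  [given at root]
3. n1.pre = 7  [S.live - 21]
4. n1.lim = 7  [S.live + S.sig - 25]
5. n2.lab = "yv"  ["yv"]
6. n2.idx = -4  [A.pre - 11]
7. n3.lab = "pyv"  ["p" ++ D₀.lab]
8. n3.idx = 27  [D₀.idx * -1 + 23]
9. n4.cnt = 21  [terminal]
10. n3.pre = 11  [g.cnt - 10]
11. n3.sig = 20  [g.cnt - 1]
12. n5.cnt = 1  [terminal]
13. n6.sig = -4  [len(D₀.lab) - 6]
14. n6.live = 8  [D₁.pre - 3]
15. n7.lab = "uu"  ["uu"]
16. n7.idx = 14  [S₀.sig + 18]
17. n8.live = 17  [terminal]
18. n7.pre = 23  [len(D.lab) + 21]
19. n7.sig = 4  [f.live - 13]
20. n9.cnt = 14  [S₀.live * -2 + 30]
21. n10.live = -3  [terminal]
22. n11.live = 30  [terminal]
23. n9.lab = 2  [f₁.live * 2 - 58]
24. n12.sig = 23  [D.sig + 19]
25. n12.live = 18  [S₀.live * 2 + 2]
26. n13.cnt = 10  [terminal]
27. n14.live = 24  [terminal]
28. n15.live = -8  [terminal]
29. n12.pre = 18  [S.sig + f₀.live - 29]
30. n12.off = true  [true]
31. n6.pre = 21  [S₀.sig * -1 + 17]
32. n6.off = true  [true]
33. n2.pre = 21  [S.pre]
34. n2.sig = 9  [9]
35. n1.idx = "zr"  ["zr"]
36. n1.env = -3  [D.sig - 12]
37. n16.wid = true  [S.sig > 3]
38. n17.live = -8  [terminal]
39. n16.pre = "py"  ["py"]
40. n16.fin = 12  [f.live * -2 - 4]
41. n16.hot = true  [C.wid == true]
42. n0.pre = 19  [(if C.hot then A.env else S.live) + 22]
43. n0.off = true  [C.fin == 12]

14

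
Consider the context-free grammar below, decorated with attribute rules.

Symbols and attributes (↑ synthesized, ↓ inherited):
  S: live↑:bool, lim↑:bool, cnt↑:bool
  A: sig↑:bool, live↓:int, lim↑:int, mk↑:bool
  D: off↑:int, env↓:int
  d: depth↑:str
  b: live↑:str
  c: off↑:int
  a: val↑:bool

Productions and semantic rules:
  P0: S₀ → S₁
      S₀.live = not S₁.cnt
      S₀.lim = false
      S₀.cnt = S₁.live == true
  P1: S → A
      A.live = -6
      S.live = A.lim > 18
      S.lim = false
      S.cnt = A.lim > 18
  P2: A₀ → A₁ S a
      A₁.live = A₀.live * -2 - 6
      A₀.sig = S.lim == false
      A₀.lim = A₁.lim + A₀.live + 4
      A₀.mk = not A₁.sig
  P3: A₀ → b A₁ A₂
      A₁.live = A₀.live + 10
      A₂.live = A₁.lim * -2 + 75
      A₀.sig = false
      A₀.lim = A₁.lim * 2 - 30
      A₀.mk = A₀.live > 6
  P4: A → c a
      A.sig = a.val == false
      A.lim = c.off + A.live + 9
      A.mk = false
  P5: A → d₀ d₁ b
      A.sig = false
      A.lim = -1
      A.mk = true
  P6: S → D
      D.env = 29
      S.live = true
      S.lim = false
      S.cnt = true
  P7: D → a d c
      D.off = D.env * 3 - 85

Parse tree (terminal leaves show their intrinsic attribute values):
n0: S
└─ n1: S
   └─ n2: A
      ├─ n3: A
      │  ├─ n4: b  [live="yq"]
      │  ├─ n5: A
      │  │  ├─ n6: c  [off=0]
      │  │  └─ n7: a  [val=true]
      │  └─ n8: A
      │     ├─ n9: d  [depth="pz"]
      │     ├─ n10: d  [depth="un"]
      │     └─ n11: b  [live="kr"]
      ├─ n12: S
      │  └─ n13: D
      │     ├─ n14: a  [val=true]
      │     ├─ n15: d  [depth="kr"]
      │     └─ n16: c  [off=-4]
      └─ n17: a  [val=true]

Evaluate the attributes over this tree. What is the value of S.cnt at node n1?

false

1. n2.live = -6  [-6]
2. n3.live = 6  [A₀.live * -2 - 6]
3. n4.live = "yq"  [terminal]
4. n5.live = 16  [A₀.live + 10]
5. n6.off = 0  [terminal]
6. n7.val = true  [terminal]
7. n5.sig = false  [a.val == false]
8. n5.lim = 25  [c.off + A.live + 9]
9. n5.mk = false  [false]
10. n8.live = 25  [A₁.lim * -2 + 75]
11. n9.depth = "pz"  [terminal]
12. n10.depth = "un"  [terminal]
13. n11.live = "kr"  [terminal]
14. n8.sig = false  [false]
15. n8.lim = -1  [-1]
16. n8.mk = true  [true]
17. n3.sig = false  [false]
18. n3.lim = 20  [A₁.lim * 2 - 30]
19. n3.mk = false  [A₀.live > 6]
20. n13.env = 29  [29]
21. n14.val = true  [terminal]
22. n15.depth = "kr"  [terminal]
23. n16.off = -4  [terminal]
24. n13.off = 2  [D.env * 3 - 85]
25. n12.live = true  [true]
26. n12.lim = false  [false]
27. n12.cnt = true  [true]
28. n17.val = true  [terminal]
29. n2.sig = true  [S.lim == false]
30. n2.lim = 18  [A₁.lim + A₀.live + 4]
31. n2.mk = true  [not A₁.sig]
32. n1.live = false  [A.lim > 18]
33. n1.lim = false  [false]
34. n1.cnt = false  [A.lim > 18]
35. n0.live = true  [not S₁.cnt]
36. n0.lim = false  [false]
37. n0.cnt = false  [S₁.live == true]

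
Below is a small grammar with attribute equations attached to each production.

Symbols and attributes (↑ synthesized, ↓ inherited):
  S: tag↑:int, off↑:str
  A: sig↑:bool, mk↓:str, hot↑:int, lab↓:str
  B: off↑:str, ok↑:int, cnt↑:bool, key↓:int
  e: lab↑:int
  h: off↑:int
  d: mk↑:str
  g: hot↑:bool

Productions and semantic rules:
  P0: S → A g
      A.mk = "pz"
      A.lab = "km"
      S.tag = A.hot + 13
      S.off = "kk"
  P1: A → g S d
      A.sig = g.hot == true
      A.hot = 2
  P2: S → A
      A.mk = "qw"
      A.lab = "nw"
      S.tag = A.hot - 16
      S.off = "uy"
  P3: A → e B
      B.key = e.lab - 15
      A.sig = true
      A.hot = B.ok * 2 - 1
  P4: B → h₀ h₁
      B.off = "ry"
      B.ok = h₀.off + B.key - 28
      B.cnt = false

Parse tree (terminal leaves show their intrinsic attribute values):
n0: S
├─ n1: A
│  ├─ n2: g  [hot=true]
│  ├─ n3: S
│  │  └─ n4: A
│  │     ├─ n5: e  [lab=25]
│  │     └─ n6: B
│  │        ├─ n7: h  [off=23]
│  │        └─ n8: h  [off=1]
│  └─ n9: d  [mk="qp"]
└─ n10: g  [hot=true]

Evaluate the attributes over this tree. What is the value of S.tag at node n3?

-7

1. n1.mk = "pz"  ["pz"]
2. n1.lab = "km"  ["km"]
3. n2.hot = true  [terminal]
4. n4.mk = "qw"  ["qw"]
5. n4.lab = "nw"  ["nw"]
6. n5.lab = 25  [terminal]
7. n6.key = 10  [e.lab - 15]
8. n7.off = 23  [terminal]
9. n8.off = 1  [terminal]
10. n6.off = "ry"  ["ry"]
11. n6.ok = 5  [h₀.off + B.key - 28]
12. n6.cnt = false  [false]
13. n4.sig = true  [true]
14. n4.hot = 9  [B.ok * 2 - 1]
15. n3.tag = -7  [A.hot - 16]
16. n3.off = "uy"  ["uy"]
17. n9.mk = "qp"  [terminal]
18. n1.sig = true  [g.hot == true]
19. n1.hot = 2  [2]
20. n10.hot = true  [terminal]
21. n0.tag = 15  [A.hot + 13]
22. n0.off = "kk"  ["kk"]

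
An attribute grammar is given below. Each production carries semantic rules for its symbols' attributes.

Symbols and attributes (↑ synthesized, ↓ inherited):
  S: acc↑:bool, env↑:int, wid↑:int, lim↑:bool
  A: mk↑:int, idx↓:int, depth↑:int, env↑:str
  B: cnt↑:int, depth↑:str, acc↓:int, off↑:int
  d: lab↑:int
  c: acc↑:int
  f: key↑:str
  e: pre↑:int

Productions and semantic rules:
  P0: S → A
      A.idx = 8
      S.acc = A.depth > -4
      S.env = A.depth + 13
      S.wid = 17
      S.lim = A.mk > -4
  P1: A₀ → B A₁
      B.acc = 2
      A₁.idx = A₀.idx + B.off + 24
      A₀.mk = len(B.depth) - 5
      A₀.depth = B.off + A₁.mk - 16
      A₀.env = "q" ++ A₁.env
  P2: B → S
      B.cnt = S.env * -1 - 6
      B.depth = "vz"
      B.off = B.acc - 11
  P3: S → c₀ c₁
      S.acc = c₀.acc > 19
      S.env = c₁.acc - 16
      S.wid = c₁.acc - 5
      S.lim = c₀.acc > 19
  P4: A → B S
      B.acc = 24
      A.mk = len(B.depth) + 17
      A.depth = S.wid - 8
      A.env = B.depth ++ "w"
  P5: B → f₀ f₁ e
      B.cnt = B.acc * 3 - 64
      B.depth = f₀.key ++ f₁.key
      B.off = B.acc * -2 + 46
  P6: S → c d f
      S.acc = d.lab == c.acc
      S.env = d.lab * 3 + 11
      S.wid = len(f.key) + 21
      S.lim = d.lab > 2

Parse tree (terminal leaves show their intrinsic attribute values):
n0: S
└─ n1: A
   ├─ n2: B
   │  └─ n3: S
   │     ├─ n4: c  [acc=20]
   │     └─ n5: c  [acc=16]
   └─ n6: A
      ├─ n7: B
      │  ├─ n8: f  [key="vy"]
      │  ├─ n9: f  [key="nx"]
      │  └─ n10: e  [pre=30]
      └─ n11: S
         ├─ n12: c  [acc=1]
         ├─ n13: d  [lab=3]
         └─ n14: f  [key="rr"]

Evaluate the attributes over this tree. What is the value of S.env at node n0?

9

1. n1.idx = 8  [8]
2. n2.acc = 2  [2]
3. n4.acc = 20  [terminal]
4. n5.acc = 16  [terminal]
5. n3.acc = true  [c₀.acc > 19]
6. n3.env = 0  [c₁.acc - 16]
7. n3.wid = 11  [c₁.acc - 5]
8. n3.lim = true  [c₀.acc > 19]
9. n2.cnt = -6  [S.env * -1 - 6]
10. n2.depth = "vz"  ["vz"]
11. n2.off = -9  [B.acc - 11]
12. n6.idx = 23  [A₀.idx + B.off + 24]
13. n7.acc = 24  [24]
14. n8.key = "vy"  [terminal]
15. n9.key = "nx"  [terminal]
16. n10.pre = 30  [terminal]
17. n7.cnt = 8  [B.acc * 3 - 64]
18. n7.depth = "vynx"  [f₀.key ++ f₁.key]
19. n7.off = -2  [B.acc * -2 + 46]
20. n12.acc = 1  [terminal]
21. n13.lab = 3  [terminal]
22. n14.key = "rr"  [terminal]
23. n11.acc = false  [d.lab == c.acc]
24. n11.env = 20  [d.lab * 3 + 11]
25. n11.wid = 23  [len(f.key) + 21]
26. n11.lim = true  [d.lab > 2]
27. n6.mk = 21  [len(B.depth) + 17]
28. n6.depth = 15  [S.wid - 8]
29. n6.env = "vynxw"  [B.depth ++ "w"]
30. n1.mk = -3  [len(B.depth) - 5]
31. n1.depth = -4  [B.off + A₁.mk - 16]
32. n1.env = "qvynxw"  ["q" ++ A₁.env]
33. n0.acc = false  [A.depth > -4]
34. n0.env = 9  [A.depth + 13]
35. n0.wid = 17  [17]
36. n0.lim = true  [A.mk > -4]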